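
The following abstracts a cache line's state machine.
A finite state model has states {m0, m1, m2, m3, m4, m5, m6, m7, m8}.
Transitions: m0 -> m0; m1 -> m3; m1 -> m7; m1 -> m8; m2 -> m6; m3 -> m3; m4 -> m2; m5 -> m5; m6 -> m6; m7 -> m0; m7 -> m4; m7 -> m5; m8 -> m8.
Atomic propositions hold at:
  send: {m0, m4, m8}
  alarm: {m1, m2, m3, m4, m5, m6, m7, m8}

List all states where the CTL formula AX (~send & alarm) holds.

{m2, m3, m4, m5, m6}

Sat(~send) = {m1, m2, m3, m5, m6, m7}
Sat(~send & alarm) = {m1, m2, m3, m5, m6, m7}
Sat(AX (~send & alarm)) = {s : every successor in {m1, m2, m3, m5, m6, m7}} = {m2, m3, m4, m5, m6}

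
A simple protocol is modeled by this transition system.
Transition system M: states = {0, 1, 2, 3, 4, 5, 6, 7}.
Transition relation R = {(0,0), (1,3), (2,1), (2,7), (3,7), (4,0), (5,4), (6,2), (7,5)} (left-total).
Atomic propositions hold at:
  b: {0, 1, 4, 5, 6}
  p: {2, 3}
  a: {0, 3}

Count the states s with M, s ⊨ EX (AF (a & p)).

Sat(a & p) = {3}
AF (a & p): least fixpoint, start Z0 = {3}, add states with every successor in Z. Z1 = {1, 3}; fixed.
Sat(AF (a & p)) = {1, 3}
Sat(EX (AF (a & p))) = {s : some successor in {1, 3}} = {1, 2}
|Sat(EX (AF (a & p)))| = |{1, 2}| = 2.

2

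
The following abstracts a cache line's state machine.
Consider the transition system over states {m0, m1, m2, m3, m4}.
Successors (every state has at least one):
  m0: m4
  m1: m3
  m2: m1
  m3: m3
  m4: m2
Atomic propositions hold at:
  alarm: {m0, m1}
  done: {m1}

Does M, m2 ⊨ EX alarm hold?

Sat(EX alarm) = {s : some successor in {m0, m1}} = {m2}
m2 ∈ Sat(EX alarm) = {m2}, so the formula holds at m2.

Yes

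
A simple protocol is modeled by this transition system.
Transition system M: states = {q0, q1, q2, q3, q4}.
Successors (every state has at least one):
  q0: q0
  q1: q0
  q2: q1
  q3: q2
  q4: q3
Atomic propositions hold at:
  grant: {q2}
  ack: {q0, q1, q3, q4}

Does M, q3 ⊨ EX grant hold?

Sat(EX grant) = {s : some successor in {q2}} = {q3}
q3 ∈ Sat(EX grant) = {q3}, so the formula holds at q3.

Yes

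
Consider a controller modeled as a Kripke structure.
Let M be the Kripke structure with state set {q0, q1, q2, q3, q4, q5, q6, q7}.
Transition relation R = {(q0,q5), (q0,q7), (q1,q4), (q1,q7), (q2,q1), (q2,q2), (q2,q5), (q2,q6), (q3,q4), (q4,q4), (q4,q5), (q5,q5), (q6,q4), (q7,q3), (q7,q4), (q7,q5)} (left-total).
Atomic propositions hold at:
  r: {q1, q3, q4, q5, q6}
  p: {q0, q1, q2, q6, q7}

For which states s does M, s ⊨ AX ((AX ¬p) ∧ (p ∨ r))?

Sat(¬p) = {q3, q4, q5}
Sat(AX ¬p) = {s : every successor in {q3, q4, q5}} = {q3, q4, q5, q6, q7}
Sat(p ∨ r) = {q0, q1, q2, q3, q4, q5, q6, q7}
Sat((AX ¬p) ∧ (p ∨ r)) = {q3, q4, q5, q6, q7}
Sat(AX ((AX ¬p) ∧ (p ∨ r))) = {s : every successor in {q3, q4, q5, q6, q7}} = {q0, q1, q3, q4, q5, q6, q7}

{q0, q1, q3, q4, q5, q6, q7}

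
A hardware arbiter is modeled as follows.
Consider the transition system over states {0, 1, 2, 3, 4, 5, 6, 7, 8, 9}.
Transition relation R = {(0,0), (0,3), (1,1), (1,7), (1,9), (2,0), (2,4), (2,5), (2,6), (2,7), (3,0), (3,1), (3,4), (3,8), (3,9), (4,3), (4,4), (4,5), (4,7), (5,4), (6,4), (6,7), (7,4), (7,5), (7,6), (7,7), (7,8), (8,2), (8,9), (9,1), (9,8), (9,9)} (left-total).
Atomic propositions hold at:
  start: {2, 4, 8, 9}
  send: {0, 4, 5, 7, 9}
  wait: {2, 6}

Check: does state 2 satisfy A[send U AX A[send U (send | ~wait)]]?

Sat(~wait) = {0, 1, 3, 4, 5, 7, 8, 9}
Sat(send | ~wait) = {0, 1, 3, 4, 5, 7, 8, 9}
A[send U (send | ~wait)]: least fixpoint, start Z0 = Sat((send | ~wait)) = {0, 1, 3, 4, 5, 7, 8, 9}, add states in Sat(send) with every successor in Z. Already a fixed point.
Sat(A[send U (send | ~wait)]) = {0, 1, 3, 4, 5, 7, 8, 9}
Sat(AX A[send U (send | ~wait)]) = {s : every successor in {0, 1, 3, 4, 5, 7, 8, 9}} = {0, 1, 3, 4, 5, 6, 9}
A[send U AX A[send U (send | ~wait)]]: least fixpoint, start Z0 = Sat(AX A[send U (send | ~wait)]) = {0, 1, 3, 4, 5, 6, 9}, add states in Sat(send) with every successor in Z. Already a fixed point.
Sat(A[send U AX A[send U (send | ~wait)]]) = {0, 1, 3, 4, 5, 6, 9}
2 ∉ Sat(A[send U AX A[send U (send | ~wait)]]) = {0, 1, 3, 4, 5, 6, 9}, so the formula does not hold at 2.

No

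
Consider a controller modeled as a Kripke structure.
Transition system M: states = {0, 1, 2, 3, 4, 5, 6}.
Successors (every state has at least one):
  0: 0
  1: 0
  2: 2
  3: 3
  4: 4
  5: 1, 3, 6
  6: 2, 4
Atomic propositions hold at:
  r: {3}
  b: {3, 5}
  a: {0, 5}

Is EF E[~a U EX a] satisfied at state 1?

Yes

Sat(~a) = {1, 2, 3, 4, 6}
Sat(EX a) = {s : some successor in {0, 5}} = {0, 1}
E[~a U EX a]: least fixpoint, start Z0 = Sat(EX a) = {0, 1}, add states in Sat(~a) with some successor in Z. Already a fixed point.
Sat(E[~a U EX a]) = {0, 1}
EF E[~a U EX a]: least fixpoint, start Z0 = {0, 1}, add states with some successor in Z. Z1 = {0, 1, 5}; fixed.
Sat(EF E[~a U EX a]) = {0, 1, 5}
1 ∈ Sat(EF E[~a U EX a]) = {0, 1, 5}, so the formula holds at 1.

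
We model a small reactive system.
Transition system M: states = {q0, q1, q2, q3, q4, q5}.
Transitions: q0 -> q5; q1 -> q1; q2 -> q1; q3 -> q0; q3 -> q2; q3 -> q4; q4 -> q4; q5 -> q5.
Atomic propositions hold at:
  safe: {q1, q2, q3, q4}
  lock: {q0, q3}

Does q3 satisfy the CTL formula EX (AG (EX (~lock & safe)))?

Sat(~lock) = {q1, q2, q4, q5}
Sat(~lock & safe) = {q1, q2, q4}
Sat(EX (~lock & safe)) = {s : some successor in {q1, q2, q4}} = {q1, q2, q3, q4}
AG (EX (~lock & safe)): greatest fixpoint, start Z0 = {q1, q2, q3, q4}, keep only states in Sat with every successor in Z. Z1 = {q1, q2, q4}; fixed.
Sat(AG (EX (~lock & safe))) = {q1, q2, q4}
Sat(EX (AG (EX (~lock & safe)))) = {s : some successor in {q1, q2, q4}} = {q1, q2, q3, q4}
q3 ∈ Sat(EX (AG (EX (~lock & safe)))) = {q1, q2, q3, q4}, so the formula holds at q3.

Yes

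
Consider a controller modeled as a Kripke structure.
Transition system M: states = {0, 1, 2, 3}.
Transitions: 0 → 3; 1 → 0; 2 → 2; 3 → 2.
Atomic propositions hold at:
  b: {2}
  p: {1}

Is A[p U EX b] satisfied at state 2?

Sat(EX b) = {s : some successor in {2}} = {2, 3}
A[p U EX b]: least fixpoint, start Z0 = Sat(EX b) = {2, 3}, add states in Sat(p) with every successor in Z. Already a fixed point.
Sat(A[p U EX b]) = {2, 3}
2 ∈ Sat(A[p U EX b]) = {2, 3}, so the formula holds at 2.

Yes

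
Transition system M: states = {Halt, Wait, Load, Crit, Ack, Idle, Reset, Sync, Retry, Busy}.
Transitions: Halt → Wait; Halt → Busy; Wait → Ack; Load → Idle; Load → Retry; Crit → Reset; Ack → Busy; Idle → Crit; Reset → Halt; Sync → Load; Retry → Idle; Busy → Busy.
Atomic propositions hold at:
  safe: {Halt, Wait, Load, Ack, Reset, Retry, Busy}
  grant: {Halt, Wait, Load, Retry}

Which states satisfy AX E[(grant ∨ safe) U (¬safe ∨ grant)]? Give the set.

{Load, Crit, Idle, Reset, Sync, Retry}

Sat(grant ∨ safe) = {Halt, Wait, Load, Ack, Reset, Retry, Busy}
Sat(¬safe) = {Crit, Idle, Sync}
Sat(¬safe ∨ grant) = {Halt, Wait, Load, Crit, Idle, Sync, Retry}
E[(grant ∨ safe) U (¬safe ∨ grant)]: least fixpoint, start Z0 = Sat((¬safe ∨ grant)) = {Halt, Wait, Load, Crit, Idle, Sync, Retry}, add states in Sat(grant ∨ safe) with some successor in Z. Z1 = {Halt, Wait, Load, Crit, Idle, Reset, Sync, Retry}; fixed.
Sat(E[(grant ∨ safe) U (¬safe ∨ grant)]) = {Halt, Wait, Load, Crit, Idle, Reset, Sync, Retry}
Sat(AX E[(grant ∨ safe) U (¬safe ∨ grant)]) = {s : every successor in {Halt, Wait, Load, Crit, Idle, Reset, Sync, Retry}} = {Load, Crit, Idle, Reset, Sync, Retry}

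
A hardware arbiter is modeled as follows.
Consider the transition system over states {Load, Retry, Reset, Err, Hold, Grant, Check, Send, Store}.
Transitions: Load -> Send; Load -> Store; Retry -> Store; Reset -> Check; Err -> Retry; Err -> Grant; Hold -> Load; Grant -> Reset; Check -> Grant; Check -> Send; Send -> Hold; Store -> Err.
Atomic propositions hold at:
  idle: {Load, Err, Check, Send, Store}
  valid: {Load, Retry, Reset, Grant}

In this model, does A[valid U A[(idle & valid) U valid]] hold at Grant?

Sat(idle & valid) = {Load}
A[(idle & valid) U valid]: least fixpoint, start Z0 = Sat(valid) = {Load, Retry, Reset, Grant}, add states in Sat(idle & valid) with every successor in Z. Already a fixed point.
Sat(A[(idle & valid) U valid]) = {Load, Retry, Reset, Grant}
A[valid U A[(idle & valid) U valid]]: least fixpoint, start Z0 = Sat(A[(idle & valid) U valid]) = {Load, Retry, Reset, Grant}, add states in Sat(valid) with every successor in Z. Already a fixed point.
Sat(A[valid U A[(idle & valid) U valid]]) = {Load, Retry, Reset, Grant}
Grant ∈ Sat(A[valid U A[(idle & valid) U valid]]) = {Load, Retry, Reset, Grant}, so the formula holds at Grant.

Yes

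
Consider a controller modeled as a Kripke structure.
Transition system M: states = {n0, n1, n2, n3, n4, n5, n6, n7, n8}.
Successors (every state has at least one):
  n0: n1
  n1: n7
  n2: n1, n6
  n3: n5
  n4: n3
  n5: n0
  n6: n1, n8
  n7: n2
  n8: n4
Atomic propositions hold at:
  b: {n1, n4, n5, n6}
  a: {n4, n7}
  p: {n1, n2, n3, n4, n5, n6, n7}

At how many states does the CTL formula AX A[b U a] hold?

A[b U a]: least fixpoint, start Z0 = Sat(a) = {n4, n7}, add states in Sat(b) with every successor in Z. Z1 = {n1, n4, n7}; fixed.
Sat(A[b U a]) = {n1, n4, n7}
Sat(AX A[b U a]) = {s : every successor in {n1, n4, n7}} = {n0, n1, n8}
|Sat(AX A[b U a])| = |{n0, n1, n8}| = 3.

3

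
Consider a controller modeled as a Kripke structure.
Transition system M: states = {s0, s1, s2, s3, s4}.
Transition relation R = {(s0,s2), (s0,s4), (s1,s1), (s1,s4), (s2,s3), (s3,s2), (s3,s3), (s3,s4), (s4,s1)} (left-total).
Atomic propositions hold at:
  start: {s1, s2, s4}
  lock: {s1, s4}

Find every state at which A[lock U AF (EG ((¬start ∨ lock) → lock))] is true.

Sat(¬start) = {s0, s3}
Sat(¬start ∨ lock) = {s0, s1, s3, s4}
Sat((¬start ∨ lock) → lock) = {s1, s2, s4}
EG ((¬start ∨ lock) → lock): greatest fixpoint, start Z0 = {s1, s2, s4}, keep only states in Sat with some successor in Z. Z1 = {s1, s4}; fixed.
Sat(EG ((¬start ∨ lock) → lock)) = {s1, s4}
AF (EG ((¬start ∨ lock) → lock)): least fixpoint, start Z0 = {s1, s4}, add states with every successor in Z. Already a fixed point.
Sat(AF (EG ((¬start ∨ lock) → lock))) = {s1, s4}
A[lock U AF (EG ((¬start ∨ lock) → lock))]: least fixpoint, start Z0 = Sat(AF (EG ((¬start ∨ lock) → lock))) = {s1, s4}, add states in Sat(lock) with every successor in Z. Already a fixed point.
Sat(A[lock U AF (EG ((¬start ∨ lock) → lock))]) = {s1, s4}

{s1, s4}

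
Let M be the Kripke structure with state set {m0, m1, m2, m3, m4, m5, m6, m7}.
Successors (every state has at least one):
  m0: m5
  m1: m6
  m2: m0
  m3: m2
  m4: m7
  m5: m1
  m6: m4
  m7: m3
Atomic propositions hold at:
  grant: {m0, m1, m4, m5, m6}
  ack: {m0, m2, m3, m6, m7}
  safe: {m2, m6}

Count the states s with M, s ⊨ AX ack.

Sat(AX ack) = {s : every successor in {m0, m2, m3, m6, m7}} = {m1, m2, m3, m4, m7}
|Sat(AX ack)| = |{m1, m2, m3, m4, m7}| = 5.

5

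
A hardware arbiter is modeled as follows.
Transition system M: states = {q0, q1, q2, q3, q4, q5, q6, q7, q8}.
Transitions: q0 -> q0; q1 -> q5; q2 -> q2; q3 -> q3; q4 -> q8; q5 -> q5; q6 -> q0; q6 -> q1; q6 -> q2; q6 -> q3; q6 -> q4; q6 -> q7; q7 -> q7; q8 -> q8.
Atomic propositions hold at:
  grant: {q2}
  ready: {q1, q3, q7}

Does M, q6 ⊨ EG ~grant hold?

Yes

Sat(~grant) = {q0, q1, q3, q4, q5, q6, q7, q8}
EG ~grant: greatest fixpoint, start Z0 = {q0, q1, q3, q4, q5, q6, q7, q8}, keep only states in Sat with some successor in Z. Already a fixed point.
Sat(EG ~grant) = {q0, q1, q3, q4, q5, q6, q7, q8}
q6 ∈ Sat(EG ~grant) = {q0, q1, q3, q4, q5, q6, q7, q8}, so the formula holds at q6.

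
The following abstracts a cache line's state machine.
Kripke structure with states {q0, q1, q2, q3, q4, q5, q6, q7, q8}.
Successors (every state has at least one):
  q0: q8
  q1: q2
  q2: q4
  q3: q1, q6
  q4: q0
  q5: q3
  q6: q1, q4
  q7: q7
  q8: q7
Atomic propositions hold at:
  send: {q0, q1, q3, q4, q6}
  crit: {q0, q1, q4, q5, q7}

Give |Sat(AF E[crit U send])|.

E[crit U send]: least fixpoint, start Z0 = Sat(send) = {q0, q1, q3, q4, q6}, add states in Sat(crit) with some successor in Z. Z1 = {q0, q1, q3, q4, q5, q6}; fixed.
Sat(E[crit U send]) = {q0, q1, q3, q4, q5, q6}
AF E[crit U send]: least fixpoint, start Z0 = {q0, q1, q3, q4, q5, q6}, add states with every successor in Z. Z1 = {q0, q1, q2, q3, q4, q5, q6}; fixed.
Sat(AF E[crit U send]) = {q0, q1, q2, q3, q4, q5, q6}
|Sat(AF E[crit U send])| = |{q0, q1, q2, q3, q4, q5, q6}| = 7.

7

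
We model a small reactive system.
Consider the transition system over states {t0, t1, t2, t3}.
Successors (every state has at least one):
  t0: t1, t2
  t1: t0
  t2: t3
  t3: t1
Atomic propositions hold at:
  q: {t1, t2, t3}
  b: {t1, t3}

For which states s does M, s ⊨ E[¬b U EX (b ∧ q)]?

{t0, t2, t3}

Sat(¬b) = {t0, t2}
Sat(b ∧ q) = {t1, t3}
Sat(EX (b ∧ q)) = {s : some successor in {t1, t3}} = {t0, t2, t3}
E[¬b U EX (b ∧ q)]: least fixpoint, start Z0 = Sat(EX (b ∧ q)) = {t0, t2, t3}, add states in Sat(¬b) with some successor in Z. Already a fixed point.
Sat(E[¬b U EX (b ∧ q)]) = {t0, t2, t3}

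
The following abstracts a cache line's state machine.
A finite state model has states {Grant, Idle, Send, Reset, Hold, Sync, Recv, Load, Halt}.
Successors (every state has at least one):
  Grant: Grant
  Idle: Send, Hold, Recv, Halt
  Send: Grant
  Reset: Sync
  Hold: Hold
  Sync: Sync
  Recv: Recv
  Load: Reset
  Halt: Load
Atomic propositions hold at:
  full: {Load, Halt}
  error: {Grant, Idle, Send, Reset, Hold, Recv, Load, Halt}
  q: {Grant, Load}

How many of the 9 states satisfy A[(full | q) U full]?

Sat(full | q) = {Grant, Load, Halt}
A[(full | q) U full]: least fixpoint, start Z0 = Sat(full) = {Load, Halt}, add states in Sat(full | q) with every successor in Z. Already a fixed point.
Sat(A[(full | q) U full]) = {Load, Halt}
|Sat(A[(full | q) U full])| = |{Load, Halt}| = 2.

2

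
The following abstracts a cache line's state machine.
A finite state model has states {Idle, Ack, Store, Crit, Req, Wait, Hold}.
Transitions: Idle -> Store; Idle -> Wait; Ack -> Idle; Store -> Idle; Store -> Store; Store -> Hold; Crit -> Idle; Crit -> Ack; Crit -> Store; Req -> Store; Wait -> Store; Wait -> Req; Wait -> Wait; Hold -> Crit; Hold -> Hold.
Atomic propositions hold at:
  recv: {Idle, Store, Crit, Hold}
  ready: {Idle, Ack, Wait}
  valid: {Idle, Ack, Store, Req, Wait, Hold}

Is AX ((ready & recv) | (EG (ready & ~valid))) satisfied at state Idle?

Sat(ready & recv) = {Idle}
Sat(~valid) = {Crit}
Sat(ready & ~valid) = ∅
EG (ready & ~valid): greatest fixpoint, start Z0 = ∅, keep only states in Sat with some successor in Z. Already a fixed point.
Sat(EG (ready & ~valid)) = ∅
Sat((ready & recv) | (EG (ready & ~valid))) = {Idle}
Sat(AX ((ready & recv) | (EG (ready & ~valid)))) = {s : every successor in {Idle}} = {Ack}
Idle ∉ Sat(AX ((ready & recv) | (EG (ready & ~valid)))) = {Ack}, so the formula does not hold at Idle.

No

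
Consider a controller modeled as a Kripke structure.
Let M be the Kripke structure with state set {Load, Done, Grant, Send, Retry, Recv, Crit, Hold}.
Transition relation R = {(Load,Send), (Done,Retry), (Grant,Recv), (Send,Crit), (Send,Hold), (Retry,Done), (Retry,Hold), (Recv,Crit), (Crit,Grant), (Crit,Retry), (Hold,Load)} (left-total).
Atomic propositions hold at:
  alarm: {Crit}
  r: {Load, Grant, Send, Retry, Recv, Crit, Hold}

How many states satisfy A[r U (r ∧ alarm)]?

Sat(r ∧ alarm) = {Crit}
A[r U (r ∧ alarm)]: least fixpoint, start Z0 = Sat((r ∧ alarm)) = {Crit}, add states in Sat(r) with every successor in Z. Z1 = {Recv, Crit}; Z2 = {Grant, Recv, Crit}; fixed.
Sat(A[r U (r ∧ alarm)]) = {Grant, Recv, Crit}
|Sat(A[r U (r ∧ alarm)])| = |{Grant, Recv, Crit}| = 3.

3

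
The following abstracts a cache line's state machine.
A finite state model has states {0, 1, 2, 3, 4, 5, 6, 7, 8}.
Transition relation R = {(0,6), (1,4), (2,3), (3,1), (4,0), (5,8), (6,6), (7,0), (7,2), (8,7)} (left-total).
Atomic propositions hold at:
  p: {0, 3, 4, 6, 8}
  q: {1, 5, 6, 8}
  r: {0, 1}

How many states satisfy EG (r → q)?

Sat(r → q) = {1, 2, 3, 4, 5, 6, 7, 8}
EG (r → q): greatest fixpoint, start Z0 = {1, 2, 3, 4, 5, 6, 7, 8}, keep only states in Sat with some successor in Z. Z1 = {1, 2, 3, 5, 6, 7, 8}; Z2 = {2, 3, 5, 6, 7, 8}; Z3 = {2, 5, 6, 7, 8}; Z4 = {5, 6, 7, 8}; Z5 = {5, 6, 8}; Z6 = {5, 6}; Z7 = {6}; fixed.
Sat(EG (r → q)) = {6}
|Sat(EG (r → q))| = |{6}| = 1.

1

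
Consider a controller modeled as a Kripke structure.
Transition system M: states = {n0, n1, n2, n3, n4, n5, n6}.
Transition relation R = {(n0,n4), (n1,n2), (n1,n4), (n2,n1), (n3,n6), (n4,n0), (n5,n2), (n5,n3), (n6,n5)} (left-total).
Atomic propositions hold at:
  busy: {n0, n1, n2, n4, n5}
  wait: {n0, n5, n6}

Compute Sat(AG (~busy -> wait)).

{n0, n1, n2, n4}

Sat(~busy) = {n3, n6}
Sat(~busy -> wait) = {n0, n1, n2, n4, n5, n6}
AG (~busy -> wait): greatest fixpoint, start Z0 = {n0, n1, n2, n4, n5, n6}, keep only states in Sat with every successor in Z. Z1 = {n0, n1, n2, n4, n6}; Z2 = {n0, n1, n2, n4}; fixed.
Sat(AG (~busy -> wait)) = {n0, n1, n2, n4}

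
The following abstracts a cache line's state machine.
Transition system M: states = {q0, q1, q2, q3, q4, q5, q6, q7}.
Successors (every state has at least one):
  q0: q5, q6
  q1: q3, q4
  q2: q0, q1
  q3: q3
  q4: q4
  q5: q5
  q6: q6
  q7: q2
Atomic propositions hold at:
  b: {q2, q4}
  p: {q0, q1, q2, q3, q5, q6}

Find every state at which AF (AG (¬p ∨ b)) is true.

Sat(¬p) = {q4, q7}
Sat(¬p ∨ b) = {q2, q4, q7}
AG (¬p ∨ b): greatest fixpoint, start Z0 = {q2, q4, q7}, keep only states in Sat with every successor in Z. Z1 = {q4, q7}; Z2 = {q4}; fixed.
Sat(AG (¬p ∨ b)) = {q4}
AF (AG (¬p ∨ b)): least fixpoint, start Z0 = {q4}, add states with every successor in Z. Already a fixed point.
Sat(AF (AG (¬p ∨ b))) = {q4}

{q4}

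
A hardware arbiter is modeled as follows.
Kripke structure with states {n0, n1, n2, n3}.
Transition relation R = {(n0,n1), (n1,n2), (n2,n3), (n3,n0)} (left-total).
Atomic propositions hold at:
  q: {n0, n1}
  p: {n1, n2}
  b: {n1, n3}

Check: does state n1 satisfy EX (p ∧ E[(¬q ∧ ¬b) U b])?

Yes

Sat(¬q) = {n2, n3}
Sat(¬b) = {n0, n2}
Sat(¬q ∧ ¬b) = {n2}
E[(¬q ∧ ¬b) U b]: least fixpoint, start Z0 = Sat(b) = {n1, n3}, add states in Sat(¬q ∧ ¬b) with some successor in Z. Z1 = {n1, n2, n3}; fixed.
Sat(E[(¬q ∧ ¬b) U b]) = {n1, n2, n3}
Sat(p ∧ E[(¬q ∧ ¬b) U b]) = {n1, n2}
Sat(EX (p ∧ E[(¬q ∧ ¬b) U b])) = {s : some successor in {n1, n2}} = {n0, n1}
n1 ∈ Sat(EX (p ∧ E[(¬q ∧ ¬b) U b])) = {n0, n1}, so the formula holds at n1.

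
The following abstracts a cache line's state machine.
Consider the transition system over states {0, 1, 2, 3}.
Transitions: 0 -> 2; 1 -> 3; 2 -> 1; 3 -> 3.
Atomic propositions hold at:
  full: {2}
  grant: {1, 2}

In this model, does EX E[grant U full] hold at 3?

E[grant U full]: least fixpoint, start Z0 = Sat(full) = {2}, add states in Sat(grant) with some successor in Z. Already a fixed point.
Sat(E[grant U full]) = {2}
Sat(EX E[grant U full]) = {s : some successor in {2}} = {0}
3 ∉ Sat(EX E[grant U full]) = {0}, so the formula does not hold at 3.

No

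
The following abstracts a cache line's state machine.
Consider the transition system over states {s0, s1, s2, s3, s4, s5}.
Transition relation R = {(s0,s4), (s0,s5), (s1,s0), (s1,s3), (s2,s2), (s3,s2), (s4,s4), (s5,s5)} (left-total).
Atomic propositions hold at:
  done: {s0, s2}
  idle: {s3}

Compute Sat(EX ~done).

{s0, s1, s4, s5}

Sat(~done) = {s1, s3, s4, s5}
Sat(EX ~done) = {s : some successor in {s1, s3, s4, s5}} = {s0, s1, s4, s5}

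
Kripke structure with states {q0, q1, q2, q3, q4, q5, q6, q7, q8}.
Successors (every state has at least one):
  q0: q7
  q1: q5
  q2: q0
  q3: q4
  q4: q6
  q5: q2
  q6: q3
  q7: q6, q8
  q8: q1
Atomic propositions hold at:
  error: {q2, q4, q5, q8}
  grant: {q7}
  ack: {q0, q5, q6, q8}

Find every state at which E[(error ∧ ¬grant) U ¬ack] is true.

{q1, q2, q3, q4, q5, q7, q8}

Sat(¬grant) = {q0, q1, q2, q3, q4, q5, q6, q8}
Sat(error ∧ ¬grant) = {q2, q4, q5, q8}
Sat(¬ack) = {q1, q2, q3, q4, q7}
E[(error ∧ ¬grant) U ¬ack]: least fixpoint, start Z0 = Sat(¬ack) = {q1, q2, q3, q4, q7}, add states in Sat(error ∧ ¬grant) with some successor in Z. Z1 = {q1, q2, q3, q4, q5, q7, q8}; fixed.
Sat(E[(error ∧ ¬grant) U ¬ack]) = {q1, q2, q3, q4, q5, q7, q8}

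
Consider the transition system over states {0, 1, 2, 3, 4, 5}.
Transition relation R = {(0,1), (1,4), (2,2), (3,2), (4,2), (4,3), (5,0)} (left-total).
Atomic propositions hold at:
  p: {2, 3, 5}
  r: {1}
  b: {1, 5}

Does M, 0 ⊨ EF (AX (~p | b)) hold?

Yes

Sat(~p) = {0, 1, 4}
Sat(~p | b) = {0, 1, 4, 5}
Sat(AX (~p | b)) = {s : every successor in {0, 1, 4, 5}} = {0, 1, 5}
EF (AX (~p | b)): least fixpoint, start Z0 = {0, 1, 5}, add states with some successor in Z. Already a fixed point.
Sat(EF (AX (~p | b))) = {0, 1, 5}
0 ∈ Sat(EF (AX (~p | b))) = {0, 1, 5}, so the formula holds at 0.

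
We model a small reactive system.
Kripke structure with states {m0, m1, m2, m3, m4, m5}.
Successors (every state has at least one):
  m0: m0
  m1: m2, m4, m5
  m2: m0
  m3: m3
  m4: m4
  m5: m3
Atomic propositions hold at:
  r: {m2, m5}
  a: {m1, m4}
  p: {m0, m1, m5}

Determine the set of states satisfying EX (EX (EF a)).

{m1, m4}

EF a: least fixpoint, start Z0 = {m1, m4}, add states with some successor in Z. Already a fixed point.
Sat(EF a) = {m1, m4}
Sat(EX (EF a)) = {s : some successor in {m1, m4}} = {m1, m4}
Sat(EX (EX (EF a))) = {s : some successor in {m1, m4}} = {m1, m4}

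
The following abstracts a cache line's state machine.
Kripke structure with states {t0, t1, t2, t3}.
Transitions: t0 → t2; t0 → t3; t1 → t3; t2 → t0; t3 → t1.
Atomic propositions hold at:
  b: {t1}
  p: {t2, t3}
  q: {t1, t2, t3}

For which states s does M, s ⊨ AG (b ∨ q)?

Sat(b ∨ q) = {t1, t2, t3}
AG (b ∨ q): greatest fixpoint, start Z0 = {t1, t2, t3}, keep only states in Sat with every successor in Z. Z1 = {t1, t3}; fixed.
Sat(AG (b ∨ q)) = {t1, t3}

{t1, t3}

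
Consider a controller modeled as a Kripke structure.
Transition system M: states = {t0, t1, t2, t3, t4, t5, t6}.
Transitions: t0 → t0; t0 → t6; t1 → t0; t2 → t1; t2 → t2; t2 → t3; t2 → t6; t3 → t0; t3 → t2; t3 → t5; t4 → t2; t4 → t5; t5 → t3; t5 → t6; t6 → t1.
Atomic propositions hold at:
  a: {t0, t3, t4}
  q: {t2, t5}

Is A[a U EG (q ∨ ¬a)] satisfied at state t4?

Sat(¬a) = {t1, t2, t5, t6}
Sat(q ∨ ¬a) = {t1, t2, t5, t6}
EG (q ∨ ¬a): greatest fixpoint, start Z0 = {t1, t2, t5, t6}, keep only states in Sat with some successor in Z. Z1 = {t2, t5, t6}; Z2 = {t2, t5}; Z3 = {t2}; fixed.
Sat(EG (q ∨ ¬a)) = {t2}
A[a U EG (q ∨ ¬a)]: least fixpoint, start Z0 = Sat(EG (q ∨ ¬a)) = {t2}, add states in Sat(a) with every successor in Z. Already a fixed point.
Sat(A[a U EG (q ∨ ¬a)]) = {t2}
t4 ∉ Sat(A[a U EG (q ∨ ¬a)]) = {t2}, so the formula does not hold at t4.

No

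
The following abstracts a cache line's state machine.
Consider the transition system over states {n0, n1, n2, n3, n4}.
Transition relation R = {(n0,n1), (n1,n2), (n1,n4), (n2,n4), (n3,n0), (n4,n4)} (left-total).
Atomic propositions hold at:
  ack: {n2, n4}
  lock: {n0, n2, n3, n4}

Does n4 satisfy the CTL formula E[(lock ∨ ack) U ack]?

Yes

Sat(lock ∨ ack) = {n0, n2, n3, n4}
E[(lock ∨ ack) U ack]: least fixpoint, start Z0 = Sat(ack) = {n2, n4}, add states in Sat(lock ∨ ack) with some successor in Z. Already a fixed point.
Sat(E[(lock ∨ ack) U ack]) = {n2, n4}
n4 ∈ Sat(E[(lock ∨ ack) U ack]) = {n2, n4}, so the formula holds at n4.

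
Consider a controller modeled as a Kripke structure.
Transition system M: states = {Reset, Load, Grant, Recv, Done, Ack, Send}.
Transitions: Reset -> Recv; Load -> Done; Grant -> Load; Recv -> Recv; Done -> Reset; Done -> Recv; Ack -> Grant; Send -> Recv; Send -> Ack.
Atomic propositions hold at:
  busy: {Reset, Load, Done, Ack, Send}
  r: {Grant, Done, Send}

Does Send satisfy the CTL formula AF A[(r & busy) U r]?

Sat(r & busy) = {Done, Send}
A[(r & busy) U r]: least fixpoint, start Z0 = Sat(r) = {Grant, Done, Send}, add states in Sat(r & busy) with every successor in Z. Already a fixed point.
Sat(A[(r & busy) U r]) = {Grant, Done, Send}
AF A[(r & busy) U r]: least fixpoint, start Z0 = {Grant, Done, Send}, add states with every successor in Z. Z1 = {Load, Grant, Done, Ack, Send}; fixed.
Sat(AF A[(r & busy) U r]) = {Load, Grant, Done, Ack, Send}
Send ∈ Sat(AF A[(r & busy) U r]) = {Load, Grant, Done, Ack, Send}, so the formula holds at Send.

Yes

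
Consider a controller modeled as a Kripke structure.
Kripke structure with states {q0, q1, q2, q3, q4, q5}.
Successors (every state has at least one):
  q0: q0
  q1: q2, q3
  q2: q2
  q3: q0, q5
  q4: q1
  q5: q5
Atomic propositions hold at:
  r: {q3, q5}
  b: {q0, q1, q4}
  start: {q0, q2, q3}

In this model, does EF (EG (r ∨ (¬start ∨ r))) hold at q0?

Sat(¬start) = {q1, q4, q5}
Sat(¬start ∨ r) = {q1, q3, q4, q5}
Sat(r ∨ (¬start ∨ r)) = {q1, q3, q4, q5}
EG (r ∨ (¬start ∨ r)): greatest fixpoint, start Z0 = {q1, q3, q4, q5}, keep only states in Sat with some successor in Z. Already a fixed point.
Sat(EG (r ∨ (¬start ∨ r))) = {q1, q3, q4, q5}
EF (EG (r ∨ (¬start ∨ r))): least fixpoint, start Z0 = {q1, q3, q4, q5}, add states with some successor in Z. Already a fixed point.
Sat(EF (EG (r ∨ (¬start ∨ r)))) = {q1, q3, q4, q5}
q0 ∉ Sat(EF (EG (r ∨ (¬start ∨ r)))) = {q1, q3, q4, q5}, so the formula does not hold at q0.

No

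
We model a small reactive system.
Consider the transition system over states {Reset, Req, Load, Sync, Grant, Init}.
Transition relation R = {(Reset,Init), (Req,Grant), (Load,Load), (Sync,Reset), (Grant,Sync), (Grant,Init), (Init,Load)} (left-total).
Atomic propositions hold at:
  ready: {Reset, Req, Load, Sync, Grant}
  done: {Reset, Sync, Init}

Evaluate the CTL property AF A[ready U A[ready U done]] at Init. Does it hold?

A[ready U done]: least fixpoint, start Z0 = Sat(done) = {Reset, Sync, Init}, add states in Sat(ready) with every successor in Z. Z1 = {Reset, Sync, Grant, Init}; Z2 = {Reset, Req, Sync, Grant, Init}; fixed.
Sat(A[ready U done]) = {Reset, Req, Sync, Grant, Init}
A[ready U A[ready U done]]: least fixpoint, start Z0 = Sat(A[ready U done]) = {Reset, Req, Sync, Grant, Init}, add states in Sat(ready) with every successor in Z. Already a fixed point.
Sat(A[ready U A[ready U done]]) = {Reset, Req, Sync, Grant, Init}
AF A[ready U A[ready U done]]: least fixpoint, start Z0 = {Reset, Req, Sync, Grant, Init}, add states with every successor in Z. Already a fixed point.
Sat(AF A[ready U A[ready U done]]) = {Reset, Req, Sync, Grant, Init}
Init ∈ Sat(AF A[ready U A[ready U done]]) = {Reset, Req, Sync, Grant, Init}, so the formula holds at Init.

Yes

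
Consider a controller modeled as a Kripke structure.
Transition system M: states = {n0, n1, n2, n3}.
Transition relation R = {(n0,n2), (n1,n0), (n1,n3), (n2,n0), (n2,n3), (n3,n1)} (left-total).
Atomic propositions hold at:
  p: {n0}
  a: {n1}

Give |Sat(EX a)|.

Sat(EX a) = {s : some successor in {n1}} = {n3}
|Sat(EX a)| = |{n3}| = 1.

1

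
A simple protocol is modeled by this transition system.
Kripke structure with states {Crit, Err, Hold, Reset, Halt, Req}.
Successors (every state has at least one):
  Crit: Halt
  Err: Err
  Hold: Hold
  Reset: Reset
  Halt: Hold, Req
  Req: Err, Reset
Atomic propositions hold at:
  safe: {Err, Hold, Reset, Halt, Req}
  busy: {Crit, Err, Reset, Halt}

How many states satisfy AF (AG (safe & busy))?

Sat(safe & busy) = {Err, Reset, Halt}
AG (safe & busy): greatest fixpoint, start Z0 = {Err, Reset, Halt}, keep only states in Sat with every successor in Z. Z1 = {Err, Reset}; fixed.
Sat(AG (safe & busy)) = {Err, Reset}
AF (AG (safe & busy)): least fixpoint, start Z0 = {Err, Reset}, add states with every successor in Z. Z1 = {Err, Reset, Req}; fixed.
Sat(AF (AG (safe & busy))) = {Err, Reset, Req}
|Sat(AF (AG (safe & busy)))| = |{Err, Reset, Req}| = 3.

3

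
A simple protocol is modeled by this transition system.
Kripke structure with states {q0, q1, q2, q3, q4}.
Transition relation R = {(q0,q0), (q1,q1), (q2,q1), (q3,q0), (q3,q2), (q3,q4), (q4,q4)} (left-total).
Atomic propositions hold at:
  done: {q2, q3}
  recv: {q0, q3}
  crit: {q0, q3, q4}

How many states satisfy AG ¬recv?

3

Sat(¬recv) = {q1, q2, q4}
AG ¬recv: greatest fixpoint, start Z0 = {q1, q2, q4}, keep only states in Sat with every successor in Z. Already a fixed point.
Sat(AG ¬recv) = {q1, q2, q4}
|Sat(AG ¬recv)| = |{q1, q2, q4}| = 3.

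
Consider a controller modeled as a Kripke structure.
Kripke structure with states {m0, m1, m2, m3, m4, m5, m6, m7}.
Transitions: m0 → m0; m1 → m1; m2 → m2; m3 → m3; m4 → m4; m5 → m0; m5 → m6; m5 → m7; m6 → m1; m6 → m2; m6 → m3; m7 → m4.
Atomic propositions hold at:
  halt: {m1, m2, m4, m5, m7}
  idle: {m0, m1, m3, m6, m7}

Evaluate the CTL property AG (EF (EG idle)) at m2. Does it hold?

EG idle: greatest fixpoint, start Z0 = {m0, m1, m3, m6, m7}, keep only states in Sat with some successor in Z. Z1 = {m0, m1, m3, m6}; fixed.
Sat(EG idle) = {m0, m1, m3, m6}
EF (EG idle): least fixpoint, start Z0 = {m0, m1, m3, m6}, add states with some successor in Z. Z1 = {m0, m1, m3, m5, m6}; fixed.
Sat(EF (EG idle)) = {m0, m1, m3, m5, m6}
AG (EF (EG idle)): greatest fixpoint, start Z0 = {m0, m1, m3, m5, m6}, keep only states in Sat with every successor in Z. Z1 = {m0, m1, m3}; fixed.
Sat(AG (EF (EG idle))) = {m0, m1, m3}
m2 ∉ Sat(AG (EF (EG idle))) = {m0, m1, m3}, so the formula does not hold at m2.

No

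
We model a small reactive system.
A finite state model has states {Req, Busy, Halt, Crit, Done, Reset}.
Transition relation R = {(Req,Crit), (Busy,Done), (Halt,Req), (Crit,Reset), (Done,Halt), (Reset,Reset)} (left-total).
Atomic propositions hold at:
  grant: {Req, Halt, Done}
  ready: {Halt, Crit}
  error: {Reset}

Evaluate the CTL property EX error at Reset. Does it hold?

Yes

Sat(EX error) = {s : some successor in {Reset}} = {Crit, Reset}
Reset ∈ Sat(EX error) = {Crit, Reset}, so the formula holds at Reset.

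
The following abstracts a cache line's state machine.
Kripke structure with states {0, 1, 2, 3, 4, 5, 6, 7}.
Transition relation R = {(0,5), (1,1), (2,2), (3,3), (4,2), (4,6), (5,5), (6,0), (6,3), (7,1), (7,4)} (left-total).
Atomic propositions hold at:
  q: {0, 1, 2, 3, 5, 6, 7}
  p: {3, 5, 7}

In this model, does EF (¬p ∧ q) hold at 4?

Sat(¬p) = {0, 1, 2, 4, 6}
Sat(¬p ∧ q) = {0, 1, 2, 6}
EF (¬p ∧ q): least fixpoint, start Z0 = {0, 1, 2, 6}, add states with some successor in Z. Z1 = {0, 1, 2, 4, 6, 7}; fixed.
Sat(EF (¬p ∧ q)) = {0, 1, 2, 4, 6, 7}
4 ∈ Sat(EF (¬p ∧ q)) = {0, 1, 2, 4, 6, 7}, so the formula holds at 4.

Yes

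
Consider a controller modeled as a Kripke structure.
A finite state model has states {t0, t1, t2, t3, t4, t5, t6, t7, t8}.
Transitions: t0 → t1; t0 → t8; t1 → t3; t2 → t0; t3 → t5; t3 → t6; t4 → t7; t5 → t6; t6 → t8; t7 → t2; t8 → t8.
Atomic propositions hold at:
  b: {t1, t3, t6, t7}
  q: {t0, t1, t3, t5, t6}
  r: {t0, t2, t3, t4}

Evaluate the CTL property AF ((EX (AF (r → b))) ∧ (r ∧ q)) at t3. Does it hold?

Yes

Sat(r → b) = {t1, t3, t5, t6, t7, t8}
AF (r → b): least fixpoint, start Z0 = {t1, t3, t5, t6, t7, t8}, add states with every successor in Z. Z1 = {t0, t1, t3, t4, t5, t6, t7, t8}; Z2 = {t0, t1, t2, t3, t4, t5, t6, t7, t8}; fixed.
Sat(AF (r → b)) = {t0, t1, t2, t3, t4, t5, t6, t7, t8}
Sat(EX (AF (r → b))) = {s : some successor in {t0, t1, t2, t3, t4, t5, t6, t7, t8}} = {t0, t1, t2, t3, t4, t5, t6, t7, t8}
Sat(r ∧ q) = {t0, t3}
Sat((EX (AF (r → b))) ∧ (r ∧ q)) = {t0, t3}
AF ((EX (AF (r → b))) ∧ (r ∧ q)): least fixpoint, start Z0 = {t0, t3}, add states with every successor in Z. Z1 = {t0, t1, t2, t3}; Z2 = {t0, t1, t2, t3, t7}; Z3 = {t0, t1, t2, t3, t4, t7}; fixed.
Sat(AF ((EX (AF (r → b))) ∧ (r ∧ q))) = {t0, t1, t2, t3, t4, t7}
t3 ∈ Sat(AF ((EX (AF (r → b))) ∧ (r ∧ q))) = {t0, t1, t2, t3, t4, t7}, so the formula holds at t3.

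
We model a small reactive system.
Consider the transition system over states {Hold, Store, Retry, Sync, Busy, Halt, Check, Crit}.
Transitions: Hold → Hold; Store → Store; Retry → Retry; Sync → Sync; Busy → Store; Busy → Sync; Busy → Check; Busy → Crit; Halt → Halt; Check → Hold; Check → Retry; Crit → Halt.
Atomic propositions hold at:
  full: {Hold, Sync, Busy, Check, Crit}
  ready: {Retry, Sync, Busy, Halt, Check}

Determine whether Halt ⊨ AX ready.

Sat(AX ready) = {s : every successor in {Retry, Sync, Busy, Halt, Check}} = {Retry, Sync, Halt, Crit}
Halt ∈ Sat(AX ready) = {Retry, Sync, Halt, Crit}, so the formula holds at Halt.

Yes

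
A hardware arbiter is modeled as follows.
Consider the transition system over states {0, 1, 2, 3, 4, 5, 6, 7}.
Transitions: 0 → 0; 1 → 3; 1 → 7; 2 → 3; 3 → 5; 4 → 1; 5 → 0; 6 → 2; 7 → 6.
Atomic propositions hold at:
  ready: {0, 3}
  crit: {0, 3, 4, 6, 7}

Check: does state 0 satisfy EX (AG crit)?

Yes

AG crit: greatest fixpoint, start Z0 = {0, 3, 4, 6, 7}, keep only states in Sat with every successor in Z. Z1 = {0, 7}; Z2 = {0}; fixed.
Sat(AG crit) = {0}
Sat(EX (AG crit)) = {s : some successor in {0}} = {0, 5}
0 ∈ Sat(EX (AG crit)) = {0, 5}, so the formula holds at 0.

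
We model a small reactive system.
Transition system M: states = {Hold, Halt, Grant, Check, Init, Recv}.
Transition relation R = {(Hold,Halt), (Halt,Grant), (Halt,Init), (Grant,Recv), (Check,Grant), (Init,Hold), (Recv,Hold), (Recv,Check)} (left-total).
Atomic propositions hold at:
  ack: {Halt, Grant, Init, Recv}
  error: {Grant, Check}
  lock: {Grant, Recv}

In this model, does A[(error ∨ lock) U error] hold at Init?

Sat(error ∨ lock) = {Grant, Check, Recv}
A[(error ∨ lock) U error]: least fixpoint, start Z0 = Sat(error) = {Grant, Check}, add states in Sat(error ∨ lock) with every successor in Z. Already a fixed point.
Sat(A[(error ∨ lock) U error]) = {Grant, Check}
Init ∉ Sat(A[(error ∨ lock) U error]) = {Grant, Check}, so the formula does not hold at Init.

No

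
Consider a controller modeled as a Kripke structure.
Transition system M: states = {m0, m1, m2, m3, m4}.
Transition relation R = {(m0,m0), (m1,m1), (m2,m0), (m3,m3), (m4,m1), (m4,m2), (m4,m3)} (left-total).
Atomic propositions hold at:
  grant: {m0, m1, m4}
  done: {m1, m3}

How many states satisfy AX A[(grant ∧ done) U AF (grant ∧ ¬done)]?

Sat(grant ∧ done) = {m1}
Sat(¬done) = {m0, m2, m4}
Sat(grant ∧ ¬done) = {m0, m4}
AF (grant ∧ ¬done): least fixpoint, start Z0 = {m0, m4}, add states with every successor in Z. Z1 = {m0, m2, m4}; fixed.
Sat(AF (grant ∧ ¬done)) = {m0, m2, m4}
A[(grant ∧ done) U AF (grant ∧ ¬done)]: least fixpoint, start Z0 = Sat(AF (grant ∧ ¬done)) = {m0, m2, m4}, add states in Sat(grant ∧ done) with every successor in Z. Already a fixed point.
Sat(A[(grant ∧ done) U AF (grant ∧ ¬done)]) = {m0, m2, m4}
Sat(AX A[(grant ∧ done) U AF (grant ∧ ¬done)]) = {s : every successor in {m0, m2, m4}} = {m0, m2}
|Sat(AX A[(grant ∧ done) U AF (grant ∧ ¬done)])| = |{m0, m2}| = 2.

2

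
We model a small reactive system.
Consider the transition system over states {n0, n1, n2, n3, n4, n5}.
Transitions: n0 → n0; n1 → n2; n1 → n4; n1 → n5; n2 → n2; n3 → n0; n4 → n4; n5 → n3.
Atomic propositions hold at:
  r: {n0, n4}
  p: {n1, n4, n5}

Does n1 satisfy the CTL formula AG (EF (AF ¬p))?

Sat(¬p) = {n0, n2, n3}
AF ¬p: least fixpoint, start Z0 = {n0, n2, n3}, add states with every successor in Z. Z1 = {n0, n2, n3, n5}; fixed.
Sat(AF ¬p) = {n0, n2, n3, n5}
EF (AF ¬p): least fixpoint, start Z0 = {n0, n2, n3, n5}, add states with some successor in Z. Z1 = {n0, n1, n2, n3, n5}; fixed.
Sat(EF (AF ¬p)) = {n0, n1, n2, n3, n5}
AG (EF (AF ¬p)): greatest fixpoint, start Z0 = {n0, n1, n2, n3, n5}, keep only states in Sat with every successor in Z. Z1 = {n0, n2, n3, n5}; fixed.
Sat(AG (EF (AF ¬p))) = {n0, n2, n3, n5}
n1 ∉ Sat(AG (EF (AF ¬p))) = {n0, n2, n3, n5}, so the formula does not hold at n1.

No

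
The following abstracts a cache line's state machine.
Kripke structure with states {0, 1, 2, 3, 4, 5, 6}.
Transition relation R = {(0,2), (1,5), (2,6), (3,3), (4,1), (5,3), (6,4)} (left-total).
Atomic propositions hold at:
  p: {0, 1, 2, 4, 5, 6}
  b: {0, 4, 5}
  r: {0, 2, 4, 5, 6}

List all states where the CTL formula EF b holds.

{0, 1, 2, 4, 5, 6}

EF b: least fixpoint, start Z0 = {0, 4, 5}, add states with some successor in Z. Z1 = {0, 1, 4, 5, 6}; Z2 = {0, 1, 2, 4, 5, 6}; fixed.
Sat(EF b) = {0, 1, 2, 4, 5, 6}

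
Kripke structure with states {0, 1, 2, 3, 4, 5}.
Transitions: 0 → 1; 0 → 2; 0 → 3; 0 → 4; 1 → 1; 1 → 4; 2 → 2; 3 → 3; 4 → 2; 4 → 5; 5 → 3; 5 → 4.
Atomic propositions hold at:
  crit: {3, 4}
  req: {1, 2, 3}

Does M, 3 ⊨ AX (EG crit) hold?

EG crit: greatest fixpoint, start Z0 = {3, 4}, keep only states in Sat with some successor in Z. Z1 = {3}; fixed.
Sat(EG crit) = {3}
Sat(AX (EG crit)) = {s : every successor in {3}} = {3}
3 ∈ Sat(AX (EG crit)) = {3}, so the formula holds at 3.

Yes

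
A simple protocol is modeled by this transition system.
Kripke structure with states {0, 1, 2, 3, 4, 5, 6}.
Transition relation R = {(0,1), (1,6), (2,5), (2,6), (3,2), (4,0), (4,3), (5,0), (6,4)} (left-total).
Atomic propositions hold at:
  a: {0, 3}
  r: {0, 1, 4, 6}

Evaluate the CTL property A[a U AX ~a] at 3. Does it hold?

Yes

Sat(~a) = {1, 2, 4, 5, 6}
Sat(AX ~a) = {s : every successor in {1, 2, 4, 5, 6}} = {0, 1, 2, 3, 6}
A[a U AX ~a]: least fixpoint, start Z0 = Sat(AX ~a) = {0, 1, 2, 3, 6}, add states in Sat(a) with every successor in Z. Already a fixed point.
Sat(A[a U AX ~a]) = {0, 1, 2, 3, 6}
3 ∈ Sat(A[a U AX ~a]) = {0, 1, 2, 3, 6}, so the formula holds at 3.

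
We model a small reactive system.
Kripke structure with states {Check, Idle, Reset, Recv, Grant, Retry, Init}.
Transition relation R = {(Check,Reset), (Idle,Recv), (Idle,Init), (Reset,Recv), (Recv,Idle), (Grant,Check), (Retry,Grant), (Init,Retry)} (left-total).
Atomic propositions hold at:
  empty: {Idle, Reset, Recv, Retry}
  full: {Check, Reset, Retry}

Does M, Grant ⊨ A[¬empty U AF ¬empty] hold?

Yes

Sat(¬empty) = {Check, Grant, Init}
AF ¬empty: least fixpoint, start Z0 = {Check, Grant, Init}, add states with every successor in Z. Z1 = {Check, Grant, Retry, Init}; fixed.
Sat(AF ¬empty) = {Check, Grant, Retry, Init}
A[¬empty U AF ¬empty]: least fixpoint, start Z0 = Sat(AF ¬empty) = {Check, Grant, Retry, Init}, add states in Sat(¬empty) with every successor in Z. Already a fixed point.
Sat(A[¬empty U AF ¬empty]) = {Check, Grant, Retry, Init}
Grant ∈ Sat(A[¬empty U AF ¬empty]) = {Check, Grant, Retry, Init}, so the formula holds at Grant.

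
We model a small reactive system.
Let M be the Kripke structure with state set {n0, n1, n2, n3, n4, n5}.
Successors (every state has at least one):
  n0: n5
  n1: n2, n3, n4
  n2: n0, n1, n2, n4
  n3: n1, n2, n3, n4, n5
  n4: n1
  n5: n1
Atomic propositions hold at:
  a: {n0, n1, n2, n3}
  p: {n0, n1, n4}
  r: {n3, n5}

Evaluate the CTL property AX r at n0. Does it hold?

Yes

Sat(AX r) = {s : every successor in {n3, n5}} = {n0}
n0 ∈ Sat(AX r) = {n0}, so the formula holds at n0.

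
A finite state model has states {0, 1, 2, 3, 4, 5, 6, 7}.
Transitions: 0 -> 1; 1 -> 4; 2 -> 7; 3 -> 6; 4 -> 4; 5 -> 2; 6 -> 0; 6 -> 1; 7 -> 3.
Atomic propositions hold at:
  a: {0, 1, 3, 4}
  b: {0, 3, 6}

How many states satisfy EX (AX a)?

6

Sat(AX a) = {s : every successor in {0, 1, 3, 4}} = {0, 1, 4, 6, 7}
Sat(EX (AX a)) = {s : some successor in {0, 1, 4, 6, 7}} = {0, 1, 2, 3, 4, 6}
|Sat(EX (AX a))| = |{0, 1, 2, 3, 4, 6}| = 6.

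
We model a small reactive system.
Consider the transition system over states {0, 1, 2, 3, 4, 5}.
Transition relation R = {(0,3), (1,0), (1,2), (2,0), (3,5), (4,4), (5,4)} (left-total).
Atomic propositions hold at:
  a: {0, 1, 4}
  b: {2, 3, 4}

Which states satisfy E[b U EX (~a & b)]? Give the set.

{0, 1, 2}

Sat(~a) = {2, 3, 5}
Sat(~a & b) = {2, 3}
Sat(EX (~a & b)) = {s : some successor in {2, 3}} = {0, 1}
E[b U EX (~a & b)]: least fixpoint, start Z0 = Sat(EX (~a & b)) = {0, 1}, add states in Sat(b) with some successor in Z. Z1 = {0, 1, 2}; fixed.
Sat(E[b U EX (~a & b)]) = {0, 1, 2}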